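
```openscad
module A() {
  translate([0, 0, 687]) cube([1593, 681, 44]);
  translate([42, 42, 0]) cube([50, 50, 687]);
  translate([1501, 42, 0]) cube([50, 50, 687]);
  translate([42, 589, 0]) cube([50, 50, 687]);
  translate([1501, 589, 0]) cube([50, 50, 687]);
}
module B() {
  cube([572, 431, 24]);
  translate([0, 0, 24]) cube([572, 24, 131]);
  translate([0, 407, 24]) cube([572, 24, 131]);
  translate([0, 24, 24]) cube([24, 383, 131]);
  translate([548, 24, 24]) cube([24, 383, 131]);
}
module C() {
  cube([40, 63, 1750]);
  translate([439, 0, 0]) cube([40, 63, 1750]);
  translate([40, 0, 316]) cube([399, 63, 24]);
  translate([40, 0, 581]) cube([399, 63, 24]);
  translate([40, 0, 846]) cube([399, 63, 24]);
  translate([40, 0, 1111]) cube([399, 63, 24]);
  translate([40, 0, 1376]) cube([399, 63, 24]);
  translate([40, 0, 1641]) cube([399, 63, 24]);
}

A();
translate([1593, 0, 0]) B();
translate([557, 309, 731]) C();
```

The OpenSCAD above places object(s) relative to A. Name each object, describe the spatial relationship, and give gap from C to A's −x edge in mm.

A is a table. B is an open box. C is a ladder. The open box is against the table's +x side, with their −y faces flush. The ladder is on top of the table, centred. The gap from the ladder to the table's −x edge is 557 mm.

The ladder's min-x is at 557; the table's min-x is 0; gap = 557 mm.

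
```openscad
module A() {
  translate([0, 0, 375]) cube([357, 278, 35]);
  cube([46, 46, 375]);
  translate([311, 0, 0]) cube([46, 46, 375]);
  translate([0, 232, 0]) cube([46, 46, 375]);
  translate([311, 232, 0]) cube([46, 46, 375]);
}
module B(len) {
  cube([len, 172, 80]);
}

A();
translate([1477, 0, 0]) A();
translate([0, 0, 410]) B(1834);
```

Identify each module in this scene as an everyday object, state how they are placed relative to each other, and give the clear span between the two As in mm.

Second stool starts at x = 1477; first ends at x = 357; clear span = 1477 − 357 = 1120 mm.

A is a stool. B is a beam. A beam spans the tops of two stools. The clear span between the two stools is 1120 mm.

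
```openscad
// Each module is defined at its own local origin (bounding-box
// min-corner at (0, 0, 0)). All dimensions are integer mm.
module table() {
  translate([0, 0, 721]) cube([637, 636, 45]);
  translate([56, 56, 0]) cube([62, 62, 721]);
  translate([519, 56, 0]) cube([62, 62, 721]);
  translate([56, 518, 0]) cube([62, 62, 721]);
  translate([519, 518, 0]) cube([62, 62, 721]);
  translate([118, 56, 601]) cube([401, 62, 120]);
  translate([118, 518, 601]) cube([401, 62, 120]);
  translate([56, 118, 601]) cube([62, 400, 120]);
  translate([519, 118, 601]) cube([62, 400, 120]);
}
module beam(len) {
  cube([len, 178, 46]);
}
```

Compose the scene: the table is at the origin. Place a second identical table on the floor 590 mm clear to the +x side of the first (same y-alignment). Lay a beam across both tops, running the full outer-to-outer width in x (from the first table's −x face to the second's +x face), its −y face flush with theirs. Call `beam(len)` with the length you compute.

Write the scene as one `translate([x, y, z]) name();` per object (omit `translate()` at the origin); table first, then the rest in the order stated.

table();
translate([1227, 0, 0]) table();
translate([0, 0, 766]) beam(1864);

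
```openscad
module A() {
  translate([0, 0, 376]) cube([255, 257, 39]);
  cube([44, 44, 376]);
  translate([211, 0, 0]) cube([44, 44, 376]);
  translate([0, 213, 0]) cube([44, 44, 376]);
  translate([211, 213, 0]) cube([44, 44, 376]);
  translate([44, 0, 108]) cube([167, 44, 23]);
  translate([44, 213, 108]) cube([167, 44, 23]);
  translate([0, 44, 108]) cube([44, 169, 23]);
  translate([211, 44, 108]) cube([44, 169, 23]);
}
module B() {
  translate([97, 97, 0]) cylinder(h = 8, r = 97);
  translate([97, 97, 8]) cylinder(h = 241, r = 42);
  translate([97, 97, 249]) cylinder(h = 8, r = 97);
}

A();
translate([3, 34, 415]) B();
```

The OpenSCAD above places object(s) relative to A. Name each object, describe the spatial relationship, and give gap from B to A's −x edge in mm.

The spool's min-x is at 3; the stool's min-x is 0; gap = 3 mm.

A is a stool. B is a spool. The spool is on top of the stool. The gap from the spool to the stool's −x edge is 3 mm.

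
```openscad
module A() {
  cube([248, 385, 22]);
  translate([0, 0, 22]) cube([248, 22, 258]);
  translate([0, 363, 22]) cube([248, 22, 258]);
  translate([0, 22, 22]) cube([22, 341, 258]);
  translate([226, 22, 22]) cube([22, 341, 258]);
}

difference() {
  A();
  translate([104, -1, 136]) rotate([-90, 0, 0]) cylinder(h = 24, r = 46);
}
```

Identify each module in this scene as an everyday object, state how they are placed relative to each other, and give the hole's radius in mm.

A is an open box. The open box has a circular hole through its front wall. The hole's radius is 46 mm.

The subtracted cylinder has r = 46 mm.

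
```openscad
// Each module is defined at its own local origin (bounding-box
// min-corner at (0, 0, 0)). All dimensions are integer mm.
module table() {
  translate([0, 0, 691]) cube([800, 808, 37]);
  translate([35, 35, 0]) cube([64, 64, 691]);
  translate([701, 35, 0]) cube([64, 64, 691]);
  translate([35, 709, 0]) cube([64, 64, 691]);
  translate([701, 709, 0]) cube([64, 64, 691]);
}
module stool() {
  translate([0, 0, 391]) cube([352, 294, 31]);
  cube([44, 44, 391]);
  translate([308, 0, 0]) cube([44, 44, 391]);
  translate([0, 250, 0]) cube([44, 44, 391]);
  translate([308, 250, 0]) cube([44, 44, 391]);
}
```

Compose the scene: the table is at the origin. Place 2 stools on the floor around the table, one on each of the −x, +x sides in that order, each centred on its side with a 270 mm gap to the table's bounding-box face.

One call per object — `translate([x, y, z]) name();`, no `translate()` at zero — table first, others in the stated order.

table();
translate([-622, 257, 0]) stool();
translate([1070, 257, 0]) stool();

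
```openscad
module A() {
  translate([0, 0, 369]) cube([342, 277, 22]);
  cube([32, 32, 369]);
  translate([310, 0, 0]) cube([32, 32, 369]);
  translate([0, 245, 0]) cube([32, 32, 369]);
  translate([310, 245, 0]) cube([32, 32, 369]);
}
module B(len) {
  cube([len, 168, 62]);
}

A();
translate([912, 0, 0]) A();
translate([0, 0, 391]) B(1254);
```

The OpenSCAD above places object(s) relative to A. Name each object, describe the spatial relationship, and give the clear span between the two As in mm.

A is a stool. B is a beam. A beam spans the tops of two stools. The clear span between the two stools is 570 mm.

Second stool starts at x = 912; first ends at x = 342; clear span = 912 − 342 = 570 mm.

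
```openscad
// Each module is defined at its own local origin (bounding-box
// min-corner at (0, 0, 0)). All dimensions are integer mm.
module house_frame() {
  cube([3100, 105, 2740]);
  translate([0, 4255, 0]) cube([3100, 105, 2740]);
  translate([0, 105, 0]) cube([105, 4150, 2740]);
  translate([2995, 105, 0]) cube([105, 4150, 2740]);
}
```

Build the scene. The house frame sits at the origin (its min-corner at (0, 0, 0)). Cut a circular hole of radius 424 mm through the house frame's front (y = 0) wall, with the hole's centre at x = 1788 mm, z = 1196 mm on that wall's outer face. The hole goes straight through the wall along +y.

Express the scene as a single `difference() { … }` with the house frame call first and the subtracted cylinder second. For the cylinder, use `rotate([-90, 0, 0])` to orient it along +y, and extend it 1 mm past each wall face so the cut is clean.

difference() {
  house_frame();
  translate([1788, -1, 1196]) rotate([-90, 0, 0]) cylinder(h = 107, r = 424);
}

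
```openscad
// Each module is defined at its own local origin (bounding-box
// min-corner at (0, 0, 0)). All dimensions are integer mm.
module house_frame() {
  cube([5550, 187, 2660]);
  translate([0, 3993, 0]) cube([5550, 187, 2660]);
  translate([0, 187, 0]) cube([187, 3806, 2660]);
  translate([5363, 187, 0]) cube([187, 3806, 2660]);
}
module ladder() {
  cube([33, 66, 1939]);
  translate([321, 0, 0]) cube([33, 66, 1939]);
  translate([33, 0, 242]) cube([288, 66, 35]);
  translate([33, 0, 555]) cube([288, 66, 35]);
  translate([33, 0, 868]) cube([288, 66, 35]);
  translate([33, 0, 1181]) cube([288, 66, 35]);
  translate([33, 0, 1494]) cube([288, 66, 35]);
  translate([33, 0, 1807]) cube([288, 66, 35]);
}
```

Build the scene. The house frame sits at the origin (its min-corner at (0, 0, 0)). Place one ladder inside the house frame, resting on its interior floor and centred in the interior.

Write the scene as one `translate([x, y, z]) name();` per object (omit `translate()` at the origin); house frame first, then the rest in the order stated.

house_frame();
translate([2598, 2057, 0]) ladder();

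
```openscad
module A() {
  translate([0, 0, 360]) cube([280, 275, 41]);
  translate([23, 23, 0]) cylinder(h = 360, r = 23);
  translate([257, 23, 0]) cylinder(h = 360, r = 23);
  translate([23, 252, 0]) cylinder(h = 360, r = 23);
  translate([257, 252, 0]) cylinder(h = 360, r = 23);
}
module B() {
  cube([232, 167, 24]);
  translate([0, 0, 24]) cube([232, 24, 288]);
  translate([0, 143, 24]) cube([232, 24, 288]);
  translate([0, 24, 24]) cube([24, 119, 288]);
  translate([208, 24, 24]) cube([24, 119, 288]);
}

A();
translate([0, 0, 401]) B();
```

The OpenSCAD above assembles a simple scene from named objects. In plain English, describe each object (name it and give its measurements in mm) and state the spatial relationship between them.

A is a four-legged stool. The seat is a 280×275×41 mm slab whose top surface is at z = 401 mm; four round legs, each 46 mm in diameter, run from the floor (z = 0) to the underside of the seat, each leg's axis is inset half a diameter from the nearest pair of seat edges (so the leg's bounding box is flush with the corner).

B is an open-topped rectangular box: outside dimensions 232×167×312 mm, with a uniform wall and base thickness of 24 mm. The base is a full 232×167 slab on the floor; four walls sit on top of the base. The front and back walls (the −y and +y sides) span the full width; the two side walls fit between them.

The open box is on top of the stool.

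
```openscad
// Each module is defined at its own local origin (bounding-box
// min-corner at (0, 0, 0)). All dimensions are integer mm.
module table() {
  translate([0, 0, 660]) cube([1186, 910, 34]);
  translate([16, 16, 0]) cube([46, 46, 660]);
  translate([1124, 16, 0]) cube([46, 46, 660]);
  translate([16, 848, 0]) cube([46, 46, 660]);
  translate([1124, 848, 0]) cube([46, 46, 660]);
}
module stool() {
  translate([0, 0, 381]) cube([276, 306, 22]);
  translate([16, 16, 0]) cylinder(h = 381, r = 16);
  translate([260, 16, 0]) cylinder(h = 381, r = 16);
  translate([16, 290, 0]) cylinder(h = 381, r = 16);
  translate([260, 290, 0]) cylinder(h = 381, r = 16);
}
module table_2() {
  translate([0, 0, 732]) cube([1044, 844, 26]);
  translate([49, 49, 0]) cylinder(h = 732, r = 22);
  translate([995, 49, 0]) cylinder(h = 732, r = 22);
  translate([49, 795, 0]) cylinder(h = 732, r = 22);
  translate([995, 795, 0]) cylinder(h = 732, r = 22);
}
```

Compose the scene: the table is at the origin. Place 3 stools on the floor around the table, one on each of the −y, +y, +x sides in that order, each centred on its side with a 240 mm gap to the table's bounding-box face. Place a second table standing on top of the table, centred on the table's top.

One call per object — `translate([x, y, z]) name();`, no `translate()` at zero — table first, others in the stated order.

table();
translate([455, -546, 0]) stool();
translate([455, 1150, 0]) stool();
translate([1426, 302, 0]) stool();
translate([71, 33, 694]) table_2();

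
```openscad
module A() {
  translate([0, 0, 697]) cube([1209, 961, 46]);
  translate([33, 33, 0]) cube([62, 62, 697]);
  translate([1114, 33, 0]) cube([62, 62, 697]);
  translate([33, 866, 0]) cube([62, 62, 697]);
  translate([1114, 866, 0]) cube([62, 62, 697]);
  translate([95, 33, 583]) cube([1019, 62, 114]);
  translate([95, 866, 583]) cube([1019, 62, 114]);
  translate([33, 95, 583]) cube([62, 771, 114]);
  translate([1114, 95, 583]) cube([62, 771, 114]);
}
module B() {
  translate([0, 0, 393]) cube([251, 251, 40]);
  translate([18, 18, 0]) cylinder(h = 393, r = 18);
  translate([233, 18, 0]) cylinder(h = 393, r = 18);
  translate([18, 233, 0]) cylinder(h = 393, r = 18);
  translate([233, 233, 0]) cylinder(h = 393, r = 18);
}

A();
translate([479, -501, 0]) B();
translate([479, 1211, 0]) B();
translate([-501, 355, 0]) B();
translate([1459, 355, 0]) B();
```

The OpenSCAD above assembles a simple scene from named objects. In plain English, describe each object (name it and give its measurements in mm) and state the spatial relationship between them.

A is a table with a 1209×961 mm rectangular top, 46 mm thick, top surface at z = 743 mm, supported by four 62×62 mm square legs, each inset 33 mm from the nearest pair of top edges, running from the floor. Four apron rails, 62 mm thick and 114 mm tall, run between adjacent legs with their top edges flush with the underside of the top and their outer faces flush with the legs' outer faces.

B is a simple wooden stool: a rectangular seat 251 mm (x) by 251 mm (y), 40 mm thick, top face at z = 433 mm, on four round legs, each 36 mm in diameter. The legs rest on z = 0, each leg's axis is inset half a diameter from the nearest pair of seat edges (so the leg's bounding box is flush with the corner).

Four stools sit around the table at the −y, +y, −x, +x sides.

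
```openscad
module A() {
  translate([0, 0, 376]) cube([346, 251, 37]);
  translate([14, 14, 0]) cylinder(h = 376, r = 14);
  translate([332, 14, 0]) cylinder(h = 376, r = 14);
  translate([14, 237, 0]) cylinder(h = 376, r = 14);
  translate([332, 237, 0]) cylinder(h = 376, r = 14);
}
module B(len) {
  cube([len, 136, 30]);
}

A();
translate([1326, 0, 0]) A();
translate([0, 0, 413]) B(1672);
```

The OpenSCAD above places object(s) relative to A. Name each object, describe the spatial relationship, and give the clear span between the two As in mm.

Second stool starts at x = 1326; first ends at x = 346; clear span = 1326 − 346 = 980 mm.

A is a stool. B is a beam. A beam spans the tops of two stools. The clear span between the two stools is 980 mm.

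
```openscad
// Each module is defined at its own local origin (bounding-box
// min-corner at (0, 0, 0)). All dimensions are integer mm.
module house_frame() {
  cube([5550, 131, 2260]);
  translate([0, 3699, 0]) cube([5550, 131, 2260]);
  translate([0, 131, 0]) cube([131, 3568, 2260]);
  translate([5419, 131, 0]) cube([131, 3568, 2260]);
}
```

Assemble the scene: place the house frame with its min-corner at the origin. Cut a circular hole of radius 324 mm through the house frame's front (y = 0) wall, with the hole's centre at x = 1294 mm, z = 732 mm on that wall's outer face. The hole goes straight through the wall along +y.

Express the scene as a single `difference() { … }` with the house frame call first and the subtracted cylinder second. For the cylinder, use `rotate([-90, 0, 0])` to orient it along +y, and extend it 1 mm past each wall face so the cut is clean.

difference() {
  house_frame();
  translate([1294, -1, 732]) rotate([-90, 0, 0]) cylinder(h = 133, r = 324);
}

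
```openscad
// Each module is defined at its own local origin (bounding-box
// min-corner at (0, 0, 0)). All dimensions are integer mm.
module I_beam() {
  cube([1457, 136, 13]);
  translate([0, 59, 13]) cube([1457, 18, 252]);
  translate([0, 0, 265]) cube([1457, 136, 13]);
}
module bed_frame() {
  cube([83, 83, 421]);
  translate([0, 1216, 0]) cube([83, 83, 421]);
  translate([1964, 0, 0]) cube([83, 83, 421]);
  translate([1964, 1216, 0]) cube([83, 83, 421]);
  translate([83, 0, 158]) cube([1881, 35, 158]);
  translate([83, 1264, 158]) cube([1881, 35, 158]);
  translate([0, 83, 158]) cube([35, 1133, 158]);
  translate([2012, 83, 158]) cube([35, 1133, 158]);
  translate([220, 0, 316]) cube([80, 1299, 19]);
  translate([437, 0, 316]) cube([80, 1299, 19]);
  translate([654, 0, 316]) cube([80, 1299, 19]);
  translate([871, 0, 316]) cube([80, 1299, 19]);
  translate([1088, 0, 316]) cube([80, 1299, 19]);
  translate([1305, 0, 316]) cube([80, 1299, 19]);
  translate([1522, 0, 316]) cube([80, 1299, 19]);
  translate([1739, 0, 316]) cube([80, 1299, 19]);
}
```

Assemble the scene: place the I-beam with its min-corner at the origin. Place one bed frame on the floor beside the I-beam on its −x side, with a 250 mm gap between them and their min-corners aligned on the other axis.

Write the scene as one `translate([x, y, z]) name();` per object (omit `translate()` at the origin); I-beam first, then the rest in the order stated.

I_beam();
translate([-2297, 0, 0]) bed_frame();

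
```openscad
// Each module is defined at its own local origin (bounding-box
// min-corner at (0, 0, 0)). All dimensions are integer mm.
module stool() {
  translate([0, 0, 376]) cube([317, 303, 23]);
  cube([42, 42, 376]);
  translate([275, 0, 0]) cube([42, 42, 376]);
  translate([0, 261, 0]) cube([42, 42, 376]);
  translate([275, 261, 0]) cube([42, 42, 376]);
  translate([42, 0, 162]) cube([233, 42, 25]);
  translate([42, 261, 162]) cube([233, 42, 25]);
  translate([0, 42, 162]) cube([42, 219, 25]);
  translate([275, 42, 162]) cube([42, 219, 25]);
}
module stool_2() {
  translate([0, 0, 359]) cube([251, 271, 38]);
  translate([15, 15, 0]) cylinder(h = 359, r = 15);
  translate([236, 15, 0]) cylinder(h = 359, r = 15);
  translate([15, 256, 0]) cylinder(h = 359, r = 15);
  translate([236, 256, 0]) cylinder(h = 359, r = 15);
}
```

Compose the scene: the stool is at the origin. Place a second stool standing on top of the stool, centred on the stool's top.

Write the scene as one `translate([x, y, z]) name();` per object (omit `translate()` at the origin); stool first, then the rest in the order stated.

stool();
translate([33, 16, 399]) stool_2();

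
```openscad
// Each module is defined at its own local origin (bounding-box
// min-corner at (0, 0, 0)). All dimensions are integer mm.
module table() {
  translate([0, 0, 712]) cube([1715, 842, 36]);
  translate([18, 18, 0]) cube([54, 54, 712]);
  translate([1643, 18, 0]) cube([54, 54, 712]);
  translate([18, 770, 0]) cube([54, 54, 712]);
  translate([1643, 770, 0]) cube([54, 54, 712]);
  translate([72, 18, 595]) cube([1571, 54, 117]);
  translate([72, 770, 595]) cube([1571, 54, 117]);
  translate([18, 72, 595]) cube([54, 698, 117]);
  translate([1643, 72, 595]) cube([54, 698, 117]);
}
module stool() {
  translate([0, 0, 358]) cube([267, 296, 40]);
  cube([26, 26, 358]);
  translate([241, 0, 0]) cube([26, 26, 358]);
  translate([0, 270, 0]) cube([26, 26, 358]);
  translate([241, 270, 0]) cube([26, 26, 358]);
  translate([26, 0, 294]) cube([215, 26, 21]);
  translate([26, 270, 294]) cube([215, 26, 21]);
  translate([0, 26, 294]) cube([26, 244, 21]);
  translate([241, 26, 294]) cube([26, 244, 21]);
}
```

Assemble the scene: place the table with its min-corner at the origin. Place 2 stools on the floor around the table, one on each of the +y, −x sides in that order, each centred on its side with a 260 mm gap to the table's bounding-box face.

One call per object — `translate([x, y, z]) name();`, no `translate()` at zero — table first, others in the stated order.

table();
translate([724, 1102, 0]) stool();
translate([-527, 273, 0]) stool();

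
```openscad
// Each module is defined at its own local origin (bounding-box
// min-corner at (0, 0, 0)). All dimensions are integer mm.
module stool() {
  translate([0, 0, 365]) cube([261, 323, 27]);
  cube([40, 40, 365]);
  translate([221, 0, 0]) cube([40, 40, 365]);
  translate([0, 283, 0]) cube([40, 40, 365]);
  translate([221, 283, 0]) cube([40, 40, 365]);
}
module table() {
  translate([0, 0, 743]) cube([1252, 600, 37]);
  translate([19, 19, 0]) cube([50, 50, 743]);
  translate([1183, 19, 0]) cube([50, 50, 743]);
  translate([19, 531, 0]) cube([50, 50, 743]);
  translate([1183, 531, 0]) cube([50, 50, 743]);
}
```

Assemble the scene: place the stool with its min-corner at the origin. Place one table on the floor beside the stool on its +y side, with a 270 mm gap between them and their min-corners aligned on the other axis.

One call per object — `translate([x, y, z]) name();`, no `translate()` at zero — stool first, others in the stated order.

stool();
translate([0, 593, 0]) table();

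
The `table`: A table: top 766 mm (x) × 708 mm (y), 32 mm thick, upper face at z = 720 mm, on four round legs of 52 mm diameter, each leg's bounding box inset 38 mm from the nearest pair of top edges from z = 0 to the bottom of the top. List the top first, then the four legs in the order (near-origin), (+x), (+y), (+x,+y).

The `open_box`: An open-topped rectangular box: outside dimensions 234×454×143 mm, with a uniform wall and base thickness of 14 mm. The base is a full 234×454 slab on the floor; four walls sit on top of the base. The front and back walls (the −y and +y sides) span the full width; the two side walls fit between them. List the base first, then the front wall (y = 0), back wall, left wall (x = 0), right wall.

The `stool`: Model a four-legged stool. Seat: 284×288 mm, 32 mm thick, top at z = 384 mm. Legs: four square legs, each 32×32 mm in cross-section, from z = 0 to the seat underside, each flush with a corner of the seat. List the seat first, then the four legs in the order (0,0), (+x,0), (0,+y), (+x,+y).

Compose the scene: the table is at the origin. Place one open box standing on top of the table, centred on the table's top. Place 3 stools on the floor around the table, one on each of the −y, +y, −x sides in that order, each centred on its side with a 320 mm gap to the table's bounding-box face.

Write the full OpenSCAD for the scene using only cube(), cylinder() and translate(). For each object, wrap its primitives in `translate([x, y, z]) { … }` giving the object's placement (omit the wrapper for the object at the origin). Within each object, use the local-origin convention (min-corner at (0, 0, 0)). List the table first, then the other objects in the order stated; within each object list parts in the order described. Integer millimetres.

translate([0, 0, 688]) cube([766, 708, 32]);
translate([64, 64, 0]) cylinder(h = 688, r = 26);
translate([702, 64, 0]) cylinder(h = 688, r = 26);
translate([64, 644, 0]) cylinder(h = 688, r = 26);
translate([702, 644, 0]) cylinder(h = 688, r = 26);
translate([266, 127, 720]) {
  cube([234, 454, 14]);
  translate([0, 0, 14]) cube([234, 14, 129]);
  translate([0, 440, 14]) cube([234, 14, 129]);
  translate([0, 14, 14]) cube([14, 426, 129]);
  translate([220, 14, 14]) cube([14, 426, 129]);
}
translate([241, -608, 0]) {
  translate([0, 0, 352]) cube([284, 288, 32]);
  cube([32, 32, 352]);
  translate([252, 0, 0]) cube([32, 32, 352]);
  translate([0, 256, 0]) cube([32, 32, 352]);
  translate([252, 256, 0]) cube([32, 32, 352]);
}
translate([241, 1028, 0]) {
  translate([0, 0, 352]) cube([284, 288, 32]);
  cube([32, 32, 352]);
  translate([252, 0, 0]) cube([32, 32, 352]);
  translate([0, 256, 0]) cube([32, 32, 352]);
  translate([252, 256, 0]) cube([32, 32, 352]);
}
translate([-604, 210, 0]) {
  translate([0, 0, 352]) cube([284, 288, 32]);
  cube([32, 32, 352]);
  translate([252, 0, 0]) cube([32, 32, 352]);
  translate([0, 256, 0]) cube([32, 32, 352]);
  translate([252, 256, 0]) cube([32, 32, 352]);
}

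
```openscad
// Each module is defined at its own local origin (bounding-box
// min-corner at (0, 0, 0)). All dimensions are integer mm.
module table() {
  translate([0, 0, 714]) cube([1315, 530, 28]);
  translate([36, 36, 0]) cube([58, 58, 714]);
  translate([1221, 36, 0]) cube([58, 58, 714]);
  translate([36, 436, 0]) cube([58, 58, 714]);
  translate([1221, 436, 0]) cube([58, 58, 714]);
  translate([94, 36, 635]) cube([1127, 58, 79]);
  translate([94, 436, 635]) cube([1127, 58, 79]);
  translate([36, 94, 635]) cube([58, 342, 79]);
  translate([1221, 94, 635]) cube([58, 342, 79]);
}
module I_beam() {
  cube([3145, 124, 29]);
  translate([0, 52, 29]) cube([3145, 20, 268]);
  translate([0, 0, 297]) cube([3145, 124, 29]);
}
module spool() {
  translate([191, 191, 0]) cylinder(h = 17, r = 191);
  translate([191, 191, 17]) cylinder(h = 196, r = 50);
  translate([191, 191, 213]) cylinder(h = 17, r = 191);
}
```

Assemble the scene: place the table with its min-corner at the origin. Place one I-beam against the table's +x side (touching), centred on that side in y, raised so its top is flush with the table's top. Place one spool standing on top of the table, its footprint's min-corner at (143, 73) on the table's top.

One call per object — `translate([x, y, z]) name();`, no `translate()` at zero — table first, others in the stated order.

table();
translate([1315, 203, 416]) I_beam();
translate([143, 73, 742]) spool();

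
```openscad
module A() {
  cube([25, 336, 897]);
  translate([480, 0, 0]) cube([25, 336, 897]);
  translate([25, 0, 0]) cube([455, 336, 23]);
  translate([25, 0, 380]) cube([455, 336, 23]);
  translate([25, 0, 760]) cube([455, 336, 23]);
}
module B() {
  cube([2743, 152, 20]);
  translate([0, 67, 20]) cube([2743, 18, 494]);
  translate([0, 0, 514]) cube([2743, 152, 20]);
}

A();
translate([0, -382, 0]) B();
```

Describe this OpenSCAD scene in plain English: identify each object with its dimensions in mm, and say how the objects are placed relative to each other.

A is an open bookshelf. Two side panels, each 25 mm thick, 336 mm deep and 897 mm tall, stand 505 mm apart (outside-to-outside). Between them sit 3 shelves, each 23 mm thick and 336 mm deep, spanning the full gap between the sides. The bottom shelf rests on the floor (its underside at z = 0) and the clear gap between one shelf's top and the next shelf's underside is 357 mm.

B is an I-beam lying along x, 2743 mm long. Overall section height 534 mm. Two flanges 152 mm wide (y) and 20 mm thick, one on the floor and one at the top; a web 18 mm thick runs between them, centred on the flange width.

The I-beam is on the floor beside the bookshelf on its −y side.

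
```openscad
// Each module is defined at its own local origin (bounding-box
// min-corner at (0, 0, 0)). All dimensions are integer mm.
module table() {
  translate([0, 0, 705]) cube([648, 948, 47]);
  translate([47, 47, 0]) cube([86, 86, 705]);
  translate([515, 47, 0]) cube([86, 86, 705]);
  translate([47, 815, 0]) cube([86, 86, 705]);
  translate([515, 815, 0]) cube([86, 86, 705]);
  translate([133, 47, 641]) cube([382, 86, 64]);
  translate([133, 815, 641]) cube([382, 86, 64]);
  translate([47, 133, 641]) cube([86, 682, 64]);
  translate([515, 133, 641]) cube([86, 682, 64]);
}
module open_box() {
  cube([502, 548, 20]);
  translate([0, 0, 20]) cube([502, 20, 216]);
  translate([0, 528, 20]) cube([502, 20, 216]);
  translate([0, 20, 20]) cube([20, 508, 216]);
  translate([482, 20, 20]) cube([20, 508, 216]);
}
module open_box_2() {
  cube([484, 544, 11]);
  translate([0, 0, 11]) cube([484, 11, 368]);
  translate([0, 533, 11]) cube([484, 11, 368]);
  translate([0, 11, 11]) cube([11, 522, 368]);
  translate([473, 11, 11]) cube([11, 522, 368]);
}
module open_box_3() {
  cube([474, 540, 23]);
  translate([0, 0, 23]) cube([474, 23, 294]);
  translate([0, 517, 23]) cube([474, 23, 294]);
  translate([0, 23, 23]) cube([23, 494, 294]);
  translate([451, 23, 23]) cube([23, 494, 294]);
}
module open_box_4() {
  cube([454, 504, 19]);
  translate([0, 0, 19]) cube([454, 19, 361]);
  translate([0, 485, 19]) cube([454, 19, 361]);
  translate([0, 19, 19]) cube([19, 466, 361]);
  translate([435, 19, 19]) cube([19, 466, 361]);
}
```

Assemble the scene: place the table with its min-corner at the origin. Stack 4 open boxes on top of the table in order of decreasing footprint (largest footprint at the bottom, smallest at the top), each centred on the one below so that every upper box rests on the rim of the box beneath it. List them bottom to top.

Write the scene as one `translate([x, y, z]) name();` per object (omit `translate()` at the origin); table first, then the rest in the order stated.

table();
translate([73, 200, 752]) open_box();
translate([82, 202, 988]) open_box_2();
translate([87, 204, 1367]) open_box_3();
translate([97, 222, 1684]) open_box_4();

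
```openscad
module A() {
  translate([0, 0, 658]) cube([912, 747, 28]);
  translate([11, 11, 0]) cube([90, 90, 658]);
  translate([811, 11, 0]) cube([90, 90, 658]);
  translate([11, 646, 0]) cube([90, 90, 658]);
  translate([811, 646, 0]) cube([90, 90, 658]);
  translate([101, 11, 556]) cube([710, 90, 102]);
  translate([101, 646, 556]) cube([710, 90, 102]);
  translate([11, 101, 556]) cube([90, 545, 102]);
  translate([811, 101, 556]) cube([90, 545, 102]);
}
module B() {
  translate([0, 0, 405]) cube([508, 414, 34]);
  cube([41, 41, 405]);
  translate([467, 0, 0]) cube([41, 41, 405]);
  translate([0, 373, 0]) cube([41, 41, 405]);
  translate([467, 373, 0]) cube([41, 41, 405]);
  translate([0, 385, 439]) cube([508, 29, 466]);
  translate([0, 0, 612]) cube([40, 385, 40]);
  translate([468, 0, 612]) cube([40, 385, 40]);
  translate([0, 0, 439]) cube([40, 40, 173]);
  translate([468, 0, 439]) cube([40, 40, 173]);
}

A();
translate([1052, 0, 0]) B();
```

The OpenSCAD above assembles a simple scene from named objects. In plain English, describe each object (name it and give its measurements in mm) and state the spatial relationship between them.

A is a rectangular dining table. The top is 912×747×28 mm with its upper surface at z = 686 mm. It stands on four 90×90 mm square legs, each inset 11 mm from the nearest pair of top edges, running from the floor to the underside of the top. Four apron rails, 90 mm thick and 102 mm tall, run between adjacent legs with their top edges flush with the underside of the top and their outer faces flush with the legs' outer faces.

B is a chair. The seat is a 508×414×34 mm slab with its top at z = 439 mm, on four 41×41 mm corner legs (flush with the seat edges, standing on z = 0). A flat backrest 29 mm thick, 466 mm tall, spans the full seat width and rises from the seat top along its +y edge, rear face flush with the rear of the seat. Two armrests of 40×40 mm section run along each side from the seat's front edge to the front of the backrest, top faces 213 mm above the seat top and outer faces flush with the seat's x-edges; a 40×40 mm post under the front of each armrest stands on the seat at the front corner.

The chair is on the floor beside the table on its +x side.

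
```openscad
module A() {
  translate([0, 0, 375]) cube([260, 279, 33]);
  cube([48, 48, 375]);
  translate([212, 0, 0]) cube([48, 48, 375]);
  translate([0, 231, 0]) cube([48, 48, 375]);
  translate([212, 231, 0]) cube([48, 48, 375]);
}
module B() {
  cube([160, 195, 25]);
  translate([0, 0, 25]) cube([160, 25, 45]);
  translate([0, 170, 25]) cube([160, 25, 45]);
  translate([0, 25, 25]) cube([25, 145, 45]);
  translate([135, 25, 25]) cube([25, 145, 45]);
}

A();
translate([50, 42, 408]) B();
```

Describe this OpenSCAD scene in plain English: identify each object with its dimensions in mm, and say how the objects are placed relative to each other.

A is a simple wooden stool: a rectangular seat 260 mm (x) by 279 mm (y), 33 mm thick, top face at z = 408 mm, on four square legs, each 48×48 mm in cross-section. The legs rest on z = 0, each flush with a corner of the seat.

B is an open storage box with external size 160×195×70 mm and wall thickness 25 mm (the base is also 25 mm thick). The base covers the whole footprint; the four walls stand on the base, with the y-facing walls full-width and the x-facing walls fitting between their inner faces.

The open box is on top of the stool, centred.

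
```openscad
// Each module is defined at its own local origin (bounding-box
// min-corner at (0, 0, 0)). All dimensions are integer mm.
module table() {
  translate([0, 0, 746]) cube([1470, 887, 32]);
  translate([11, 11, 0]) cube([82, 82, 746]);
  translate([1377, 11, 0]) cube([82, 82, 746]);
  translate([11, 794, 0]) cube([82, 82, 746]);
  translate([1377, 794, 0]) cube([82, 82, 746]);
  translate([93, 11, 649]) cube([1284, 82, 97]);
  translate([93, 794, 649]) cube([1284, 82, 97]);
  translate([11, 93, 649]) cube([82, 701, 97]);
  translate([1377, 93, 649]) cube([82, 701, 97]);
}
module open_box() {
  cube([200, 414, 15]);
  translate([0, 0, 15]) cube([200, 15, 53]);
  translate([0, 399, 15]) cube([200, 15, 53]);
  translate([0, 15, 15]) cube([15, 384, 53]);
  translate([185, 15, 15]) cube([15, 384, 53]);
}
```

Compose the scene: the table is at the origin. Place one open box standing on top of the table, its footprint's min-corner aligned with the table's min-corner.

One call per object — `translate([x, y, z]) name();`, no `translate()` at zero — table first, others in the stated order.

table();
translate([0, 0, 778]) open_box();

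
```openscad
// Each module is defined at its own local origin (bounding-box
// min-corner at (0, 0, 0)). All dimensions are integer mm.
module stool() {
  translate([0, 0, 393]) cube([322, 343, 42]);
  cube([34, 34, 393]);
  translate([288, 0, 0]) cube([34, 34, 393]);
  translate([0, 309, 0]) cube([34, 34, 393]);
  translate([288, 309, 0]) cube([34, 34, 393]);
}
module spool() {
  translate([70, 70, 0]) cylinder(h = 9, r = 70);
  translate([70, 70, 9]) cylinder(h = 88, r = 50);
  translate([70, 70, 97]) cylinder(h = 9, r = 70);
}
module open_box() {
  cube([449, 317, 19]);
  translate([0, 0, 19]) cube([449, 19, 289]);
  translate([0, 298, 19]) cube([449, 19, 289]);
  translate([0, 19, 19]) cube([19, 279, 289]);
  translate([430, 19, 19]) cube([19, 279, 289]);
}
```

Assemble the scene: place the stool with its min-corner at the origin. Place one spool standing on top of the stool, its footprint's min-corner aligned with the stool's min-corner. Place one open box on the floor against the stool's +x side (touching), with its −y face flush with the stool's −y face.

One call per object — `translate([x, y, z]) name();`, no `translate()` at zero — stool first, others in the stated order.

stool();
translate([0, 0, 435]) spool();
translate([322, 0, 0]) open_box();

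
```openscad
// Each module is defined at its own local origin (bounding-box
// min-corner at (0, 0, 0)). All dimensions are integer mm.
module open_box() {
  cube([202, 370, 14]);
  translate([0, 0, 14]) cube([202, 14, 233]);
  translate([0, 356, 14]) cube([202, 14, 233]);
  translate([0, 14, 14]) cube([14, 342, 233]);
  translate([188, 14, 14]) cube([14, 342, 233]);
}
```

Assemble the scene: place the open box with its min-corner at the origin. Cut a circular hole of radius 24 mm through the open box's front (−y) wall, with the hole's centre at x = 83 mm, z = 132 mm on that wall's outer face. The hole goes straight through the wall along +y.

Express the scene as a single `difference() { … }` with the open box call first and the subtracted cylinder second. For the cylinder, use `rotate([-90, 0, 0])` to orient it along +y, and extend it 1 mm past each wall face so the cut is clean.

difference() {
  open_box();
  translate([83, -1, 132]) rotate([-90, 0, 0]) cylinder(h = 16, r = 24);
}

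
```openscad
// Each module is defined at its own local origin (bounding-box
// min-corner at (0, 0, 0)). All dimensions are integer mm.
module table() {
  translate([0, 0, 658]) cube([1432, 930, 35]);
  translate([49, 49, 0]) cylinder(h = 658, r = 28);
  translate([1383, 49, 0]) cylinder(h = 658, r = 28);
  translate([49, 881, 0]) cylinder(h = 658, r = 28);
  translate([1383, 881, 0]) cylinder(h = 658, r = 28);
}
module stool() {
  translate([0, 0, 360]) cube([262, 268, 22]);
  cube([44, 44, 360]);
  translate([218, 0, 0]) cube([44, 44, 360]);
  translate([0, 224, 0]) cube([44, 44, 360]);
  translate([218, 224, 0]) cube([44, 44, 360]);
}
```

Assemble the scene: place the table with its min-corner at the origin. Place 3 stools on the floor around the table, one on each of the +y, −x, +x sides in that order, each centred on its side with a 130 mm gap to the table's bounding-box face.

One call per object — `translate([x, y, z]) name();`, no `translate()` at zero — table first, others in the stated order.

table();
translate([585, 1060, 0]) stool();
translate([-392, 331, 0]) stool();
translate([1562, 331, 0]) stool();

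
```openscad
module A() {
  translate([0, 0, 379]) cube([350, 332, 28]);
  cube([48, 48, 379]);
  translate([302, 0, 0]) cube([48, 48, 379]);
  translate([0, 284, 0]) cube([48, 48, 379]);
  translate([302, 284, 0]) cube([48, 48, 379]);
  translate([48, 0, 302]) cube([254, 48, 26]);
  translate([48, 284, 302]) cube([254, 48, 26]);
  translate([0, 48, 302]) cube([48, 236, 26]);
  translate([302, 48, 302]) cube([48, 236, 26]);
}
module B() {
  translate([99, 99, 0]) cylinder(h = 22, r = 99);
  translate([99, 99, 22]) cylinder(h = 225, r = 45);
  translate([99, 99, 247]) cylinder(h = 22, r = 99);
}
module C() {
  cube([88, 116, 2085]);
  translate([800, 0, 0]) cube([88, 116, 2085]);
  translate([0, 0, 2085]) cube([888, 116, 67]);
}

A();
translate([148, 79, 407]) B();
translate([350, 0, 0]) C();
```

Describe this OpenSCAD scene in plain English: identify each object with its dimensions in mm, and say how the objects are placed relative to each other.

A is a four-legged stool. The seat is 350×332 mm, 28 mm thick, top at z = 407 mm. It stands on four square legs, each 48×48 mm in cross-section, from z = 0 to the seat underside, each flush with a corner of the seat. Four stretchers, 48 mm wide and 26 mm tall, connect adjacent legs with their undersides at z = 302 mm, each running between the inner faces of the legs it joins and aligned with the legs' outer faces on the other axis.

B is a spool: two coaxial disc flanges of radius 99 mm and thickness 22 mm, joined by a core cylinder of radius 45 mm and height 225 mm. The lower flange rests on z = 0 and the three cylinders share a vertical axis.

C is a rectangular door frame: two vertical jambs of 88×116 mm section, 2085 mm tall, with a clear opening 712 mm wide between their inner faces. A header 67 mm tall and 116 mm deep lies on top of the jambs and spans the full outside width.

The spool is on top of the stool. The door frame is against the stool's +x side, with their −y faces flush.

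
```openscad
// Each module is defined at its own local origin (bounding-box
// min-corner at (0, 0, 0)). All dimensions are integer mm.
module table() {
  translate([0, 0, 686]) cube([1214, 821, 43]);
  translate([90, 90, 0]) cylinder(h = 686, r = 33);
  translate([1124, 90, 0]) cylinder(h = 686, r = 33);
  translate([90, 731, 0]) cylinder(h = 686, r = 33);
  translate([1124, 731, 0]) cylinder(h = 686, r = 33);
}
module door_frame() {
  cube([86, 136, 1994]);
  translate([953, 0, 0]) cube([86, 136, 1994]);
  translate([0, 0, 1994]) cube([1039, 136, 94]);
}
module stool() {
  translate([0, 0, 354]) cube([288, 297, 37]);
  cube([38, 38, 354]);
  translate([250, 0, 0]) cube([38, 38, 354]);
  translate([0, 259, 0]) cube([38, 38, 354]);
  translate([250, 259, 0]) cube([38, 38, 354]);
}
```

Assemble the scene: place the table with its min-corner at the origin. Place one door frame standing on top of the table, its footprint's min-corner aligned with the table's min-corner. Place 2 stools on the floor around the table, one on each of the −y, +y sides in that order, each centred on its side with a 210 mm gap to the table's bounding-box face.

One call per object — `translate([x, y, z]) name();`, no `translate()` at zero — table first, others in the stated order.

table();
translate([0, 0, 729]) door_frame();
translate([463, -507, 0]) stool();
translate([463, 1031, 0]) stool();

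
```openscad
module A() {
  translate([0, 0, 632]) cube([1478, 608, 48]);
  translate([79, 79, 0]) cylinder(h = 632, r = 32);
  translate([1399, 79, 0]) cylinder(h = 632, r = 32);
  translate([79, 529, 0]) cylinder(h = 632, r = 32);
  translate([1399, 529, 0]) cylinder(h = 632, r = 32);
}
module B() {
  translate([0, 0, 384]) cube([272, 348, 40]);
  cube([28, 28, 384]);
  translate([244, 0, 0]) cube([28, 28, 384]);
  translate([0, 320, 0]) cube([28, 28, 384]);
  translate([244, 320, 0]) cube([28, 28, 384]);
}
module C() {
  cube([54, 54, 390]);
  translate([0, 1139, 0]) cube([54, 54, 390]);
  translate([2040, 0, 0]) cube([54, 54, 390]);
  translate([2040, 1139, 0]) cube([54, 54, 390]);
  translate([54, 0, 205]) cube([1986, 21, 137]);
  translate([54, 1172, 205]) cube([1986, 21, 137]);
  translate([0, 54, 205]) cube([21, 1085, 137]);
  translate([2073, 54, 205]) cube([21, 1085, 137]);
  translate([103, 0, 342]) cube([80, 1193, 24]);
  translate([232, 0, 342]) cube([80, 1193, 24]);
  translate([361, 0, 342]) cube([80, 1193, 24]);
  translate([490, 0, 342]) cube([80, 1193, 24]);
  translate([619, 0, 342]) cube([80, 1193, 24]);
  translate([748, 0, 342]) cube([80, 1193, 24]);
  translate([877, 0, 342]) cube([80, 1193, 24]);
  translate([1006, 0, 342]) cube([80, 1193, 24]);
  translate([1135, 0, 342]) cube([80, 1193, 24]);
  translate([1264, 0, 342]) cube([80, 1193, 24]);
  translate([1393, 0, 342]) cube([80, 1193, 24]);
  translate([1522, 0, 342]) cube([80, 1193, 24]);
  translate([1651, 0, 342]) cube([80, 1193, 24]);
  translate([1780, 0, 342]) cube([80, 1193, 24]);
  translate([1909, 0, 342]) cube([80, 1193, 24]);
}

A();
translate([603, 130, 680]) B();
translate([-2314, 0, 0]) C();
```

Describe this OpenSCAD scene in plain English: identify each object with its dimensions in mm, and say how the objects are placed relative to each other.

A is a table: top 1478 mm (x) × 608 mm (y), 48 mm thick, upper face at z = 680 mm, on four round legs of 64 mm diameter, each leg's bounding box inset 47 mm from the nearest pair of top edges, running from z = 0 to the bottom of the top.

B is a four-legged stool. The seat is a 272×348×40 mm slab whose top surface is at z = 424 mm; four square legs, each 28×28 mm in cross-section, run from the floor (z = 0) to the underside of the seat, each flush with a corner of the seat.

C is a bed frame 2094 mm long (x) by 1193 mm wide (y). Four 54×54 mm corner posts, 390 mm tall, at the corners of the footprint. Four rails of 21 mm thickness and 137 mm height run between adjacent posts with their undersides at z = 205 mm, their outer faces flush with the outside of the frame (the two x-running rails run between the posts' inner faces; the two y-running rails run between the posts' inner faces). 15 slats, each 80 mm wide (x) and 24 mm thick, lie across the top of the two x-running rails, running the full 1193 mm width of the frame in y; the slats are evenly spaced along x between the inner faces of the end posts with equal gaps (rounded down to the nearest mm) at the −x end and between each pair — any rounding remainder accumulates at the +x end.

The stool is on top of the table, centred. The bed frame is on the floor beside the table on its −x side.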